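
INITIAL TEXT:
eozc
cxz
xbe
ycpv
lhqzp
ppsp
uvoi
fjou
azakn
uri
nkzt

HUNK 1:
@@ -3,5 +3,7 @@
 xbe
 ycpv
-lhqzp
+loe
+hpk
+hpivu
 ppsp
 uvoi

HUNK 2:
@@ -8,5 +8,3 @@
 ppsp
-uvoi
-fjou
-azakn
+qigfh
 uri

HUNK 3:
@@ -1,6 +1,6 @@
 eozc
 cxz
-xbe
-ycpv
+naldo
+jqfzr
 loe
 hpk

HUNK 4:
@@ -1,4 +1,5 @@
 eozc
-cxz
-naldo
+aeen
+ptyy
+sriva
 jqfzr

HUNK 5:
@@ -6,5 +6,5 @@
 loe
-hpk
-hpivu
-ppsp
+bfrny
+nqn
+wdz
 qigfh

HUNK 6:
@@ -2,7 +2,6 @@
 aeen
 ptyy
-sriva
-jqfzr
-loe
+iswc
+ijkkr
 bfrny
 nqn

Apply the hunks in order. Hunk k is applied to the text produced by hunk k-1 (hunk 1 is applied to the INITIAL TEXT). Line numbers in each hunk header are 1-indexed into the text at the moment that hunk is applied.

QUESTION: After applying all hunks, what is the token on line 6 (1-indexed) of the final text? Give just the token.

Hunk 1: at line 3 remove [lhqzp] add [loe,hpk,hpivu] -> 13 lines: eozc cxz xbe ycpv loe hpk hpivu ppsp uvoi fjou azakn uri nkzt
Hunk 2: at line 8 remove [uvoi,fjou,azakn] add [qigfh] -> 11 lines: eozc cxz xbe ycpv loe hpk hpivu ppsp qigfh uri nkzt
Hunk 3: at line 1 remove [xbe,ycpv] add [naldo,jqfzr] -> 11 lines: eozc cxz naldo jqfzr loe hpk hpivu ppsp qigfh uri nkzt
Hunk 4: at line 1 remove [cxz,naldo] add [aeen,ptyy,sriva] -> 12 lines: eozc aeen ptyy sriva jqfzr loe hpk hpivu ppsp qigfh uri nkzt
Hunk 5: at line 6 remove [hpk,hpivu,ppsp] add [bfrny,nqn,wdz] -> 12 lines: eozc aeen ptyy sriva jqfzr loe bfrny nqn wdz qigfh uri nkzt
Hunk 6: at line 2 remove [sriva,jqfzr,loe] add [iswc,ijkkr] -> 11 lines: eozc aeen ptyy iswc ijkkr bfrny nqn wdz qigfh uri nkzt
Final line 6: bfrny

Answer: bfrny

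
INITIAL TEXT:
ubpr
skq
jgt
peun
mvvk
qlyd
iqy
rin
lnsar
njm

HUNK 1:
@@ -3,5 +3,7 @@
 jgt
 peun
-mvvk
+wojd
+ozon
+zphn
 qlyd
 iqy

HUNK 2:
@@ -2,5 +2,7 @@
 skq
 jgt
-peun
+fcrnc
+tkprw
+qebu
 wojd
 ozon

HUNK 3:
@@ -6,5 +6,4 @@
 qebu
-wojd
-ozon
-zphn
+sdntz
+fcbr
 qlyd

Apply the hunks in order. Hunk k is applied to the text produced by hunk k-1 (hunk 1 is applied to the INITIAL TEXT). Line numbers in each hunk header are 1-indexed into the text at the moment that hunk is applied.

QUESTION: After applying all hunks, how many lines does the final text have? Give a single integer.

Answer: 13

Derivation:
Hunk 1: at line 3 remove [mvvk] add [wojd,ozon,zphn] -> 12 lines: ubpr skq jgt peun wojd ozon zphn qlyd iqy rin lnsar njm
Hunk 2: at line 2 remove [peun] add [fcrnc,tkprw,qebu] -> 14 lines: ubpr skq jgt fcrnc tkprw qebu wojd ozon zphn qlyd iqy rin lnsar njm
Hunk 3: at line 6 remove [wojd,ozon,zphn] add [sdntz,fcbr] -> 13 lines: ubpr skq jgt fcrnc tkprw qebu sdntz fcbr qlyd iqy rin lnsar njm
Final line count: 13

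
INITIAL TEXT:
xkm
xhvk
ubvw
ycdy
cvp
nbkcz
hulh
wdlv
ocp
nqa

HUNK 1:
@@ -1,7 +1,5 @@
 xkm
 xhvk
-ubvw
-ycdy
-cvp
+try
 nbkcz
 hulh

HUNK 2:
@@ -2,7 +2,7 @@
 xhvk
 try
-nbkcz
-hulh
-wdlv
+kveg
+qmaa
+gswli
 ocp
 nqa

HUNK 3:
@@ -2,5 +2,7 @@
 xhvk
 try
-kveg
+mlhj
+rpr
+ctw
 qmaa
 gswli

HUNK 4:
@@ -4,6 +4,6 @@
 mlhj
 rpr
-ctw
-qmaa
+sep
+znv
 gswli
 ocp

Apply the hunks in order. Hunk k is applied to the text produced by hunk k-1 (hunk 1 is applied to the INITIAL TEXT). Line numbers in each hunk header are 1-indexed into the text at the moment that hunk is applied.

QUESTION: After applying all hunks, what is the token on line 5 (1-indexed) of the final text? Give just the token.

Hunk 1: at line 1 remove [ubvw,ycdy,cvp] add [try] -> 8 lines: xkm xhvk try nbkcz hulh wdlv ocp nqa
Hunk 2: at line 2 remove [nbkcz,hulh,wdlv] add [kveg,qmaa,gswli] -> 8 lines: xkm xhvk try kveg qmaa gswli ocp nqa
Hunk 3: at line 2 remove [kveg] add [mlhj,rpr,ctw] -> 10 lines: xkm xhvk try mlhj rpr ctw qmaa gswli ocp nqa
Hunk 4: at line 4 remove [ctw,qmaa] add [sep,znv] -> 10 lines: xkm xhvk try mlhj rpr sep znv gswli ocp nqa
Final line 5: rpr

Answer: rpr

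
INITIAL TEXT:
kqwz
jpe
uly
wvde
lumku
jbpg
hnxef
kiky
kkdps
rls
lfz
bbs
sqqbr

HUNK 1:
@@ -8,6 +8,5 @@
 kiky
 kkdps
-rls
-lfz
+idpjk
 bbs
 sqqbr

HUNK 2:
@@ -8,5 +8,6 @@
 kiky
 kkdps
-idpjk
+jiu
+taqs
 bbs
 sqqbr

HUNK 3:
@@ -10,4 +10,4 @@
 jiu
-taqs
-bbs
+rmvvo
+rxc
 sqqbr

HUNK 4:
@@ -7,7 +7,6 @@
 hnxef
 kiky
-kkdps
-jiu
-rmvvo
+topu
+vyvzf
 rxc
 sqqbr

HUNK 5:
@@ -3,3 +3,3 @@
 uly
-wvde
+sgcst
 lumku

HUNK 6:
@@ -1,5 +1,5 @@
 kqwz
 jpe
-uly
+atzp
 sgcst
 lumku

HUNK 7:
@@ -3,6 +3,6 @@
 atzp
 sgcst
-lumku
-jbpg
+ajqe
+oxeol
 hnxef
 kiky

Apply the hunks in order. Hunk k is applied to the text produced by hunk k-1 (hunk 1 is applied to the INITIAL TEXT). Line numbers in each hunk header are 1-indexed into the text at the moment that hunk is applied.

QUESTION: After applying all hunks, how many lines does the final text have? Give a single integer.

Answer: 12

Derivation:
Hunk 1: at line 8 remove [rls,lfz] add [idpjk] -> 12 lines: kqwz jpe uly wvde lumku jbpg hnxef kiky kkdps idpjk bbs sqqbr
Hunk 2: at line 8 remove [idpjk] add [jiu,taqs] -> 13 lines: kqwz jpe uly wvde lumku jbpg hnxef kiky kkdps jiu taqs bbs sqqbr
Hunk 3: at line 10 remove [taqs,bbs] add [rmvvo,rxc] -> 13 lines: kqwz jpe uly wvde lumku jbpg hnxef kiky kkdps jiu rmvvo rxc sqqbr
Hunk 4: at line 7 remove [kkdps,jiu,rmvvo] add [topu,vyvzf] -> 12 lines: kqwz jpe uly wvde lumku jbpg hnxef kiky topu vyvzf rxc sqqbr
Hunk 5: at line 3 remove [wvde] add [sgcst] -> 12 lines: kqwz jpe uly sgcst lumku jbpg hnxef kiky topu vyvzf rxc sqqbr
Hunk 6: at line 1 remove [uly] add [atzp] -> 12 lines: kqwz jpe atzp sgcst lumku jbpg hnxef kiky topu vyvzf rxc sqqbr
Hunk 7: at line 3 remove [lumku,jbpg] add [ajqe,oxeol] -> 12 lines: kqwz jpe atzp sgcst ajqe oxeol hnxef kiky topu vyvzf rxc sqqbr
Final line count: 12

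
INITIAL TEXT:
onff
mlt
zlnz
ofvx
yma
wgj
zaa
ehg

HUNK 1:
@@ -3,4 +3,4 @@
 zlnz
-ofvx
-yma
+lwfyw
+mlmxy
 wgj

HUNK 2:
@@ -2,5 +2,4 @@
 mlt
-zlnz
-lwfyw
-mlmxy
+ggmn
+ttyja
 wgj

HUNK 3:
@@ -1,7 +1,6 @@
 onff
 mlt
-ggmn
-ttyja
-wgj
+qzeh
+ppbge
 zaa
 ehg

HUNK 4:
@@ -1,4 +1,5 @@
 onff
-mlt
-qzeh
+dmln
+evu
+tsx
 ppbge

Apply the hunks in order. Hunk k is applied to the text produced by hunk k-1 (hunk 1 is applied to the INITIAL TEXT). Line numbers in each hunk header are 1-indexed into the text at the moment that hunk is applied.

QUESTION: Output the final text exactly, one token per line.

Hunk 1: at line 3 remove [ofvx,yma] add [lwfyw,mlmxy] -> 8 lines: onff mlt zlnz lwfyw mlmxy wgj zaa ehg
Hunk 2: at line 2 remove [zlnz,lwfyw,mlmxy] add [ggmn,ttyja] -> 7 lines: onff mlt ggmn ttyja wgj zaa ehg
Hunk 3: at line 1 remove [ggmn,ttyja,wgj] add [qzeh,ppbge] -> 6 lines: onff mlt qzeh ppbge zaa ehg
Hunk 4: at line 1 remove [mlt,qzeh] add [dmln,evu,tsx] -> 7 lines: onff dmln evu tsx ppbge zaa ehg

Answer: onff
dmln
evu
tsx
ppbge
zaa
ehg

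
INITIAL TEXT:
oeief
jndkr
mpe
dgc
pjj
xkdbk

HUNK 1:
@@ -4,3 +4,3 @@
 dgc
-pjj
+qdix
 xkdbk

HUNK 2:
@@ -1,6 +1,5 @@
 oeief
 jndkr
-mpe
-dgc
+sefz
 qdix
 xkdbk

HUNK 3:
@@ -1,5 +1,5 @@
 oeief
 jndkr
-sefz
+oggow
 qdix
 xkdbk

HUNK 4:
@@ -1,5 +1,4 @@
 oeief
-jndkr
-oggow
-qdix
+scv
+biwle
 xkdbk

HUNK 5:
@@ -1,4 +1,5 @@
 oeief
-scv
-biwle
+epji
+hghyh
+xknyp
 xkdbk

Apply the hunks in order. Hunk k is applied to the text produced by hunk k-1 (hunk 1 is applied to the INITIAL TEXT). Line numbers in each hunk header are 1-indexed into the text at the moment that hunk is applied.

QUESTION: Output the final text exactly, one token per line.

Hunk 1: at line 4 remove [pjj] add [qdix] -> 6 lines: oeief jndkr mpe dgc qdix xkdbk
Hunk 2: at line 1 remove [mpe,dgc] add [sefz] -> 5 lines: oeief jndkr sefz qdix xkdbk
Hunk 3: at line 1 remove [sefz] add [oggow] -> 5 lines: oeief jndkr oggow qdix xkdbk
Hunk 4: at line 1 remove [jndkr,oggow,qdix] add [scv,biwle] -> 4 lines: oeief scv biwle xkdbk
Hunk 5: at line 1 remove [scv,biwle] add [epji,hghyh,xknyp] -> 5 lines: oeief epji hghyh xknyp xkdbk

Answer: oeief
epji
hghyh
xknyp
xkdbk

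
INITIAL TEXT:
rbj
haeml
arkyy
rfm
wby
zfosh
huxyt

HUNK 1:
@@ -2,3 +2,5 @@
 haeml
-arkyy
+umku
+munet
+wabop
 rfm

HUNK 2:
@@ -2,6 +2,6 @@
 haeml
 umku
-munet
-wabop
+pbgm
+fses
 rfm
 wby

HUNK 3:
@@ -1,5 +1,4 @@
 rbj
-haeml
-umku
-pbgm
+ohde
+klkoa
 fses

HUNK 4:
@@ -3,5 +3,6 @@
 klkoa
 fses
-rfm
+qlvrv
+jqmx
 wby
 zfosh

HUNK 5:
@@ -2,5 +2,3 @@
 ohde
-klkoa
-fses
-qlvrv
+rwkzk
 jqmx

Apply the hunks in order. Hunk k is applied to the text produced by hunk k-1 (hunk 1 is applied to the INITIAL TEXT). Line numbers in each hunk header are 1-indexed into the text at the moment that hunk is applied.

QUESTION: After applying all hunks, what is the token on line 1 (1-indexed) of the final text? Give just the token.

Answer: rbj

Derivation:
Hunk 1: at line 2 remove [arkyy] add [umku,munet,wabop] -> 9 lines: rbj haeml umku munet wabop rfm wby zfosh huxyt
Hunk 2: at line 2 remove [munet,wabop] add [pbgm,fses] -> 9 lines: rbj haeml umku pbgm fses rfm wby zfosh huxyt
Hunk 3: at line 1 remove [haeml,umku,pbgm] add [ohde,klkoa] -> 8 lines: rbj ohde klkoa fses rfm wby zfosh huxyt
Hunk 4: at line 3 remove [rfm] add [qlvrv,jqmx] -> 9 lines: rbj ohde klkoa fses qlvrv jqmx wby zfosh huxyt
Hunk 5: at line 2 remove [klkoa,fses,qlvrv] add [rwkzk] -> 7 lines: rbj ohde rwkzk jqmx wby zfosh huxyt
Final line 1: rbj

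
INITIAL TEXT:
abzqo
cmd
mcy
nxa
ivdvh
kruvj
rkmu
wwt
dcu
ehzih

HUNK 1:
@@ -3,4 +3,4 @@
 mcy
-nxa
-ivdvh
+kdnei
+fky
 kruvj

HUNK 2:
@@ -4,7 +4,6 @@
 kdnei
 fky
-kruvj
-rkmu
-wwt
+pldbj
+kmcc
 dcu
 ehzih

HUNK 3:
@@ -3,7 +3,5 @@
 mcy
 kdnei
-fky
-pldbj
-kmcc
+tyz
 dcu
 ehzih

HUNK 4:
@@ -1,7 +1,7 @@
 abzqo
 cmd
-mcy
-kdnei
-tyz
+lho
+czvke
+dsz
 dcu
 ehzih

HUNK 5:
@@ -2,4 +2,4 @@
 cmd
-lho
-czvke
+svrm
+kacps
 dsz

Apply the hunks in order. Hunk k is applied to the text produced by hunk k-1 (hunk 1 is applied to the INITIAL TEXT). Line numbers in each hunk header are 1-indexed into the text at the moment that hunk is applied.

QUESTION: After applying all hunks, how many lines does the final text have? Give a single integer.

Answer: 7

Derivation:
Hunk 1: at line 3 remove [nxa,ivdvh] add [kdnei,fky] -> 10 lines: abzqo cmd mcy kdnei fky kruvj rkmu wwt dcu ehzih
Hunk 2: at line 4 remove [kruvj,rkmu,wwt] add [pldbj,kmcc] -> 9 lines: abzqo cmd mcy kdnei fky pldbj kmcc dcu ehzih
Hunk 3: at line 3 remove [fky,pldbj,kmcc] add [tyz] -> 7 lines: abzqo cmd mcy kdnei tyz dcu ehzih
Hunk 4: at line 1 remove [mcy,kdnei,tyz] add [lho,czvke,dsz] -> 7 lines: abzqo cmd lho czvke dsz dcu ehzih
Hunk 5: at line 2 remove [lho,czvke] add [svrm,kacps] -> 7 lines: abzqo cmd svrm kacps dsz dcu ehzih
Final line count: 7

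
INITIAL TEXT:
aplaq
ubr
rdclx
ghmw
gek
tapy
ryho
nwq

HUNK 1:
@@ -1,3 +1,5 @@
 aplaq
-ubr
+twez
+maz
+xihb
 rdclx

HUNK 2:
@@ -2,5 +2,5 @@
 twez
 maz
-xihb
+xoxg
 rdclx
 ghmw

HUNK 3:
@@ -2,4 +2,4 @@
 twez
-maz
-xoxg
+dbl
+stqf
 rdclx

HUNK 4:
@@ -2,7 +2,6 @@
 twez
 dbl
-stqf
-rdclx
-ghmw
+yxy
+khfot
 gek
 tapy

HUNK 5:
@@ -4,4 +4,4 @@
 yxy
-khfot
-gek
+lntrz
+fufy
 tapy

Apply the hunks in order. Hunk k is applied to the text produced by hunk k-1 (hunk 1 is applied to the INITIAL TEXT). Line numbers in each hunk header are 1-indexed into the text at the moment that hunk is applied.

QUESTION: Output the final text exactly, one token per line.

Hunk 1: at line 1 remove [ubr] add [twez,maz,xihb] -> 10 lines: aplaq twez maz xihb rdclx ghmw gek tapy ryho nwq
Hunk 2: at line 2 remove [xihb] add [xoxg] -> 10 lines: aplaq twez maz xoxg rdclx ghmw gek tapy ryho nwq
Hunk 3: at line 2 remove [maz,xoxg] add [dbl,stqf] -> 10 lines: aplaq twez dbl stqf rdclx ghmw gek tapy ryho nwq
Hunk 4: at line 2 remove [stqf,rdclx,ghmw] add [yxy,khfot] -> 9 lines: aplaq twez dbl yxy khfot gek tapy ryho nwq
Hunk 5: at line 4 remove [khfot,gek] add [lntrz,fufy] -> 9 lines: aplaq twez dbl yxy lntrz fufy tapy ryho nwq

Answer: aplaq
twez
dbl
yxy
lntrz
fufy
tapy
ryho
nwq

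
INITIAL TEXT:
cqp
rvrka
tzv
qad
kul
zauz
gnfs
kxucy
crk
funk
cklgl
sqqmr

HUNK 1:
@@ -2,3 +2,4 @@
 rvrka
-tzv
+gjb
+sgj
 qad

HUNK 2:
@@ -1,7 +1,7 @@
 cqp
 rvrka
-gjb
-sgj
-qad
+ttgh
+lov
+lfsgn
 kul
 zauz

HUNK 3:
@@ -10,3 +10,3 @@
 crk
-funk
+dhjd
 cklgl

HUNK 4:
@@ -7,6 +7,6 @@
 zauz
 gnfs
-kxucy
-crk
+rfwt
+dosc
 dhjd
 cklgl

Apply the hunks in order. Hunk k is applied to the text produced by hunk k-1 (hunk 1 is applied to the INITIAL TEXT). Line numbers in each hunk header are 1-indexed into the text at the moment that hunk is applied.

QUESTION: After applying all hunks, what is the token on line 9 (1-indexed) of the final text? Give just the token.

Hunk 1: at line 2 remove [tzv] add [gjb,sgj] -> 13 lines: cqp rvrka gjb sgj qad kul zauz gnfs kxucy crk funk cklgl sqqmr
Hunk 2: at line 1 remove [gjb,sgj,qad] add [ttgh,lov,lfsgn] -> 13 lines: cqp rvrka ttgh lov lfsgn kul zauz gnfs kxucy crk funk cklgl sqqmr
Hunk 3: at line 10 remove [funk] add [dhjd] -> 13 lines: cqp rvrka ttgh lov lfsgn kul zauz gnfs kxucy crk dhjd cklgl sqqmr
Hunk 4: at line 7 remove [kxucy,crk] add [rfwt,dosc] -> 13 lines: cqp rvrka ttgh lov lfsgn kul zauz gnfs rfwt dosc dhjd cklgl sqqmr
Final line 9: rfwt

Answer: rfwt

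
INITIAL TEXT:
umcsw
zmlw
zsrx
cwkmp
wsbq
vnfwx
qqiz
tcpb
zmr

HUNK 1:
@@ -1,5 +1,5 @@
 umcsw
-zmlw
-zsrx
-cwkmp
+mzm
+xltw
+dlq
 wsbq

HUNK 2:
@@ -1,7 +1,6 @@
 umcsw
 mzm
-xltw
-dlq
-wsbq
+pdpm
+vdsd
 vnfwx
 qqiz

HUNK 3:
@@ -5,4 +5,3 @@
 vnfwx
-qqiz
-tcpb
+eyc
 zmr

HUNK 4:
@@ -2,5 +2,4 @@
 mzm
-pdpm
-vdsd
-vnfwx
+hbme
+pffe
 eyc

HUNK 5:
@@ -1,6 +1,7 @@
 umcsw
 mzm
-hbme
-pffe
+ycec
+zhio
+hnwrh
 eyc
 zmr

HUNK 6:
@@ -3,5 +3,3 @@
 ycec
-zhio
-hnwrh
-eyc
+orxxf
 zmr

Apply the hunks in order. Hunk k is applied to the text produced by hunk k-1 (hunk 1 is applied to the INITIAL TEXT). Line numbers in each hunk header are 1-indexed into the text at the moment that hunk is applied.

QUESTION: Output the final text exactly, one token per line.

Hunk 1: at line 1 remove [zmlw,zsrx,cwkmp] add [mzm,xltw,dlq] -> 9 lines: umcsw mzm xltw dlq wsbq vnfwx qqiz tcpb zmr
Hunk 2: at line 1 remove [xltw,dlq,wsbq] add [pdpm,vdsd] -> 8 lines: umcsw mzm pdpm vdsd vnfwx qqiz tcpb zmr
Hunk 3: at line 5 remove [qqiz,tcpb] add [eyc] -> 7 lines: umcsw mzm pdpm vdsd vnfwx eyc zmr
Hunk 4: at line 2 remove [pdpm,vdsd,vnfwx] add [hbme,pffe] -> 6 lines: umcsw mzm hbme pffe eyc zmr
Hunk 5: at line 1 remove [hbme,pffe] add [ycec,zhio,hnwrh] -> 7 lines: umcsw mzm ycec zhio hnwrh eyc zmr
Hunk 6: at line 3 remove [zhio,hnwrh,eyc] add [orxxf] -> 5 lines: umcsw mzm ycec orxxf zmr

Answer: umcsw
mzm
ycec
orxxf
zmr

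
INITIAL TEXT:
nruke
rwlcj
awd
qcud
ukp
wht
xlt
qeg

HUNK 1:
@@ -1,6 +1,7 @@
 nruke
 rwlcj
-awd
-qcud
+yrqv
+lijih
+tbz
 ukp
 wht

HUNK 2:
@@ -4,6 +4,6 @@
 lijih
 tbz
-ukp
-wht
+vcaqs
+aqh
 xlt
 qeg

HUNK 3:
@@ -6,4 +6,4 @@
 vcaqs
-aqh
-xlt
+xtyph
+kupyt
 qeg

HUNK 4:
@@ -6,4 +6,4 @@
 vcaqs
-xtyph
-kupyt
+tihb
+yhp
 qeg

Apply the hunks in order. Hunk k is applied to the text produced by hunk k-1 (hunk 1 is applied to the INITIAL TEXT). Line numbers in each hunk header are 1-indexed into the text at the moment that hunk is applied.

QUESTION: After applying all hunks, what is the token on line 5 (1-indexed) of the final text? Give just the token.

Answer: tbz

Derivation:
Hunk 1: at line 1 remove [awd,qcud] add [yrqv,lijih,tbz] -> 9 lines: nruke rwlcj yrqv lijih tbz ukp wht xlt qeg
Hunk 2: at line 4 remove [ukp,wht] add [vcaqs,aqh] -> 9 lines: nruke rwlcj yrqv lijih tbz vcaqs aqh xlt qeg
Hunk 3: at line 6 remove [aqh,xlt] add [xtyph,kupyt] -> 9 lines: nruke rwlcj yrqv lijih tbz vcaqs xtyph kupyt qeg
Hunk 4: at line 6 remove [xtyph,kupyt] add [tihb,yhp] -> 9 lines: nruke rwlcj yrqv lijih tbz vcaqs tihb yhp qeg
Final line 5: tbz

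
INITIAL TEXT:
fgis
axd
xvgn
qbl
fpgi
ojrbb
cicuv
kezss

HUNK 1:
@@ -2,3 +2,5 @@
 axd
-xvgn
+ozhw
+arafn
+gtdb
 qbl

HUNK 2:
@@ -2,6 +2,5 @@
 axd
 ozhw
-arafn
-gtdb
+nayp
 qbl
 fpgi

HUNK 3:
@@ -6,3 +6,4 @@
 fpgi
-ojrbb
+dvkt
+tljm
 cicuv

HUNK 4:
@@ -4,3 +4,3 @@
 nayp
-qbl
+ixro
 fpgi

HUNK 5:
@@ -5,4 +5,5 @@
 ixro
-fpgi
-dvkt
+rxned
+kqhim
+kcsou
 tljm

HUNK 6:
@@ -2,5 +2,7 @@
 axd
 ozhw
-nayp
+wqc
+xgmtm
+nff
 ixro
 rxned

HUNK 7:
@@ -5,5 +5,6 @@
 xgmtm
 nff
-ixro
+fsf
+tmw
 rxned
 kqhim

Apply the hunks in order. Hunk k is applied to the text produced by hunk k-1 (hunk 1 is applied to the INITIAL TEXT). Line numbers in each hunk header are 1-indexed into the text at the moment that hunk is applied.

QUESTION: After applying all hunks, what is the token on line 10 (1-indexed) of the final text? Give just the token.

Answer: kqhim

Derivation:
Hunk 1: at line 2 remove [xvgn] add [ozhw,arafn,gtdb] -> 10 lines: fgis axd ozhw arafn gtdb qbl fpgi ojrbb cicuv kezss
Hunk 2: at line 2 remove [arafn,gtdb] add [nayp] -> 9 lines: fgis axd ozhw nayp qbl fpgi ojrbb cicuv kezss
Hunk 3: at line 6 remove [ojrbb] add [dvkt,tljm] -> 10 lines: fgis axd ozhw nayp qbl fpgi dvkt tljm cicuv kezss
Hunk 4: at line 4 remove [qbl] add [ixro] -> 10 lines: fgis axd ozhw nayp ixro fpgi dvkt tljm cicuv kezss
Hunk 5: at line 5 remove [fpgi,dvkt] add [rxned,kqhim,kcsou] -> 11 lines: fgis axd ozhw nayp ixro rxned kqhim kcsou tljm cicuv kezss
Hunk 6: at line 2 remove [nayp] add [wqc,xgmtm,nff] -> 13 lines: fgis axd ozhw wqc xgmtm nff ixro rxned kqhim kcsou tljm cicuv kezss
Hunk 7: at line 5 remove [ixro] add [fsf,tmw] -> 14 lines: fgis axd ozhw wqc xgmtm nff fsf tmw rxned kqhim kcsou tljm cicuv kezss
Final line 10: kqhim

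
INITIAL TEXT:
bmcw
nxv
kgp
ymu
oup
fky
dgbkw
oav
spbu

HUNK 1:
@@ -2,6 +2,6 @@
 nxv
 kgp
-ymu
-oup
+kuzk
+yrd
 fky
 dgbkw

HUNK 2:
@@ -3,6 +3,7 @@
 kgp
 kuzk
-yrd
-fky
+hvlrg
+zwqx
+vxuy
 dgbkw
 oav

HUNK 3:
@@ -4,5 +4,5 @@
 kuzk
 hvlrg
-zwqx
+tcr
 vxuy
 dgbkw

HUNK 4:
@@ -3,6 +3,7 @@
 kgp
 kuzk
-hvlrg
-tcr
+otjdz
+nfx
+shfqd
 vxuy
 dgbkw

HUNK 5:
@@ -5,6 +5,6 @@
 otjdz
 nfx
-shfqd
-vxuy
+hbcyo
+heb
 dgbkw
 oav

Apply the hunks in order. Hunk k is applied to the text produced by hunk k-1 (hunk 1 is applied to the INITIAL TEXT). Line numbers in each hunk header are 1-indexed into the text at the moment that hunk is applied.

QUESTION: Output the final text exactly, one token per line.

Answer: bmcw
nxv
kgp
kuzk
otjdz
nfx
hbcyo
heb
dgbkw
oav
spbu

Derivation:
Hunk 1: at line 2 remove [ymu,oup] add [kuzk,yrd] -> 9 lines: bmcw nxv kgp kuzk yrd fky dgbkw oav spbu
Hunk 2: at line 3 remove [yrd,fky] add [hvlrg,zwqx,vxuy] -> 10 lines: bmcw nxv kgp kuzk hvlrg zwqx vxuy dgbkw oav spbu
Hunk 3: at line 4 remove [zwqx] add [tcr] -> 10 lines: bmcw nxv kgp kuzk hvlrg tcr vxuy dgbkw oav spbu
Hunk 4: at line 3 remove [hvlrg,tcr] add [otjdz,nfx,shfqd] -> 11 lines: bmcw nxv kgp kuzk otjdz nfx shfqd vxuy dgbkw oav spbu
Hunk 5: at line 5 remove [shfqd,vxuy] add [hbcyo,heb] -> 11 lines: bmcw nxv kgp kuzk otjdz nfx hbcyo heb dgbkw oav spbu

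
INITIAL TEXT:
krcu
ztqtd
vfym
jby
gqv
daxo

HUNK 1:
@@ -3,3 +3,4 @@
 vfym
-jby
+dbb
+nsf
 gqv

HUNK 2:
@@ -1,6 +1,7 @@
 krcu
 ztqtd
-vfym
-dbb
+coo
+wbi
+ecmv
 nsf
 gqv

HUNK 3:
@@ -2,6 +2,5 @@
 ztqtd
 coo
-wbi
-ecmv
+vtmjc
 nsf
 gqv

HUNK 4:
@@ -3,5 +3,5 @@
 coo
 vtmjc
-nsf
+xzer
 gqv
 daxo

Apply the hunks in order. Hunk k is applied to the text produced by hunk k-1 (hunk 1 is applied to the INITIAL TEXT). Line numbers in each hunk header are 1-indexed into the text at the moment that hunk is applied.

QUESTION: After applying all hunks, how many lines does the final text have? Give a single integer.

Answer: 7

Derivation:
Hunk 1: at line 3 remove [jby] add [dbb,nsf] -> 7 lines: krcu ztqtd vfym dbb nsf gqv daxo
Hunk 2: at line 1 remove [vfym,dbb] add [coo,wbi,ecmv] -> 8 lines: krcu ztqtd coo wbi ecmv nsf gqv daxo
Hunk 3: at line 2 remove [wbi,ecmv] add [vtmjc] -> 7 lines: krcu ztqtd coo vtmjc nsf gqv daxo
Hunk 4: at line 3 remove [nsf] add [xzer] -> 7 lines: krcu ztqtd coo vtmjc xzer gqv daxo
Final line count: 7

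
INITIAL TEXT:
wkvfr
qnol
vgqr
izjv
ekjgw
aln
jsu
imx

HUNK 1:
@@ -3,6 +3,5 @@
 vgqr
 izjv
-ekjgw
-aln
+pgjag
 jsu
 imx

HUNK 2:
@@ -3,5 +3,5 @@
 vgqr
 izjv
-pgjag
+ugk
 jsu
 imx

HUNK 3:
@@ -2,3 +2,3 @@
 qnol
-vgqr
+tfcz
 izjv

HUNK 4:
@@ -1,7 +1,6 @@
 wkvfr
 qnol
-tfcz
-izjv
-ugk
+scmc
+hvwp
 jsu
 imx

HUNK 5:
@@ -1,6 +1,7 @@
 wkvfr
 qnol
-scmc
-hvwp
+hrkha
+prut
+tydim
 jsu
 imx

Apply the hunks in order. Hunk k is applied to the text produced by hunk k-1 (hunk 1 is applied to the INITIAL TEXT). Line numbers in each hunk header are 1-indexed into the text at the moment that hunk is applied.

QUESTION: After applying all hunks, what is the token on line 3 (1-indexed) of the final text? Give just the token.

Answer: hrkha

Derivation:
Hunk 1: at line 3 remove [ekjgw,aln] add [pgjag] -> 7 lines: wkvfr qnol vgqr izjv pgjag jsu imx
Hunk 2: at line 3 remove [pgjag] add [ugk] -> 7 lines: wkvfr qnol vgqr izjv ugk jsu imx
Hunk 3: at line 2 remove [vgqr] add [tfcz] -> 7 lines: wkvfr qnol tfcz izjv ugk jsu imx
Hunk 4: at line 1 remove [tfcz,izjv,ugk] add [scmc,hvwp] -> 6 lines: wkvfr qnol scmc hvwp jsu imx
Hunk 5: at line 1 remove [scmc,hvwp] add [hrkha,prut,tydim] -> 7 lines: wkvfr qnol hrkha prut tydim jsu imx
Final line 3: hrkha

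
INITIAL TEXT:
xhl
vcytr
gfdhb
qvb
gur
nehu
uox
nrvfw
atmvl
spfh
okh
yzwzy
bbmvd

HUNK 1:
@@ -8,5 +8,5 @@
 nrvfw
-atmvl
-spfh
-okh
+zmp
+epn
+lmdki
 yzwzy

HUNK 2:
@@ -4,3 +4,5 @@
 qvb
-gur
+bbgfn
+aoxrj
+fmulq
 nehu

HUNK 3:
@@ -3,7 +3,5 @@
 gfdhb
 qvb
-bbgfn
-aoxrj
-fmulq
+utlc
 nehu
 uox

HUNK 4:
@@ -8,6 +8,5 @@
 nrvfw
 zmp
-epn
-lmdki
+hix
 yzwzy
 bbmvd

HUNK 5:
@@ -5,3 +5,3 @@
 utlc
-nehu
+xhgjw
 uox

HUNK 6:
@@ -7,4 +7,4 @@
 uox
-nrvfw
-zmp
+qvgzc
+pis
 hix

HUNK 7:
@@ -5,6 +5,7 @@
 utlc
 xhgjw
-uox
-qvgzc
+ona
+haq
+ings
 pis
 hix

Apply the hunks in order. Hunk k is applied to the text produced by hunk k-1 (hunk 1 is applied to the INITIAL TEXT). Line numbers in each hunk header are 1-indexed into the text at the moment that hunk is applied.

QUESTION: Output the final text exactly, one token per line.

Answer: xhl
vcytr
gfdhb
qvb
utlc
xhgjw
ona
haq
ings
pis
hix
yzwzy
bbmvd

Derivation:
Hunk 1: at line 8 remove [atmvl,spfh,okh] add [zmp,epn,lmdki] -> 13 lines: xhl vcytr gfdhb qvb gur nehu uox nrvfw zmp epn lmdki yzwzy bbmvd
Hunk 2: at line 4 remove [gur] add [bbgfn,aoxrj,fmulq] -> 15 lines: xhl vcytr gfdhb qvb bbgfn aoxrj fmulq nehu uox nrvfw zmp epn lmdki yzwzy bbmvd
Hunk 3: at line 3 remove [bbgfn,aoxrj,fmulq] add [utlc] -> 13 lines: xhl vcytr gfdhb qvb utlc nehu uox nrvfw zmp epn lmdki yzwzy bbmvd
Hunk 4: at line 8 remove [epn,lmdki] add [hix] -> 12 lines: xhl vcytr gfdhb qvb utlc nehu uox nrvfw zmp hix yzwzy bbmvd
Hunk 5: at line 5 remove [nehu] add [xhgjw] -> 12 lines: xhl vcytr gfdhb qvb utlc xhgjw uox nrvfw zmp hix yzwzy bbmvd
Hunk 6: at line 7 remove [nrvfw,zmp] add [qvgzc,pis] -> 12 lines: xhl vcytr gfdhb qvb utlc xhgjw uox qvgzc pis hix yzwzy bbmvd
Hunk 7: at line 5 remove [uox,qvgzc] add [ona,haq,ings] -> 13 lines: xhl vcytr gfdhb qvb utlc xhgjw ona haq ings pis hix yzwzy bbmvd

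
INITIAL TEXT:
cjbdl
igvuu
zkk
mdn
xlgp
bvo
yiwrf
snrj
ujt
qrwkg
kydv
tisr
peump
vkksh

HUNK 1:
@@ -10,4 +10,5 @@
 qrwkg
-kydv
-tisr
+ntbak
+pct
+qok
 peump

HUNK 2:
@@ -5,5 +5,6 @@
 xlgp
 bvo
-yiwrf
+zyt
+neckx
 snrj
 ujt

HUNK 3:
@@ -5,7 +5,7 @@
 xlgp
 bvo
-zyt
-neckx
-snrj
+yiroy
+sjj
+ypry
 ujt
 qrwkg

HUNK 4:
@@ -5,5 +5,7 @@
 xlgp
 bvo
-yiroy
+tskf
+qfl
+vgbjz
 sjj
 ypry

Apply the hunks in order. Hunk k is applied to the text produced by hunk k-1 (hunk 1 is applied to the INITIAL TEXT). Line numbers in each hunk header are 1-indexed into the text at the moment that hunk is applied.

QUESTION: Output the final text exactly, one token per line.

Hunk 1: at line 10 remove [kydv,tisr] add [ntbak,pct,qok] -> 15 lines: cjbdl igvuu zkk mdn xlgp bvo yiwrf snrj ujt qrwkg ntbak pct qok peump vkksh
Hunk 2: at line 5 remove [yiwrf] add [zyt,neckx] -> 16 lines: cjbdl igvuu zkk mdn xlgp bvo zyt neckx snrj ujt qrwkg ntbak pct qok peump vkksh
Hunk 3: at line 5 remove [zyt,neckx,snrj] add [yiroy,sjj,ypry] -> 16 lines: cjbdl igvuu zkk mdn xlgp bvo yiroy sjj ypry ujt qrwkg ntbak pct qok peump vkksh
Hunk 4: at line 5 remove [yiroy] add [tskf,qfl,vgbjz] -> 18 lines: cjbdl igvuu zkk mdn xlgp bvo tskf qfl vgbjz sjj ypry ujt qrwkg ntbak pct qok peump vkksh

Answer: cjbdl
igvuu
zkk
mdn
xlgp
bvo
tskf
qfl
vgbjz
sjj
ypry
ujt
qrwkg
ntbak
pct
qok
peump
vkksh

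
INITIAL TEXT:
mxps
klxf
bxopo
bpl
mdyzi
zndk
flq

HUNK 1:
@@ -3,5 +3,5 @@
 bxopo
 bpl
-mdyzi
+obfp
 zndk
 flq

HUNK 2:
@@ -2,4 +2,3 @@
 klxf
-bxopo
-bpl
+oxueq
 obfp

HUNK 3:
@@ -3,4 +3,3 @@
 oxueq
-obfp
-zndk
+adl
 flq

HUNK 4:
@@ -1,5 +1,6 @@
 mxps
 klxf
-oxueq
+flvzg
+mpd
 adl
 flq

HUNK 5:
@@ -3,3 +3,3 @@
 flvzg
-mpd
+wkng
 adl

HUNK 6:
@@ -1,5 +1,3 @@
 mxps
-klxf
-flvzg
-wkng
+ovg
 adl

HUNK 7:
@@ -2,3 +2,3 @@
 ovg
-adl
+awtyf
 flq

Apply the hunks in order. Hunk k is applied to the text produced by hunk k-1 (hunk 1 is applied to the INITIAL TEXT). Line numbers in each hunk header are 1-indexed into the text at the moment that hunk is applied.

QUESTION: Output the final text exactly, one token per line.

Hunk 1: at line 3 remove [mdyzi] add [obfp] -> 7 lines: mxps klxf bxopo bpl obfp zndk flq
Hunk 2: at line 2 remove [bxopo,bpl] add [oxueq] -> 6 lines: mxps klxf oxueq obfp zndk flq
Hunk 3: at line 3 remove [obfp,zndk] add [adl] -> 5 lines: mxps klxf oxueq adl flq
Hunk 4: at line 1 remove [oxueq] add [flvzg,mpd] -> 6 lines: mxps klxf flvzg mpd adl flq
Hunk 5: at line 3 remove [mpd] add [wkng] -> 6 lines: mxps klxf flvzg wkng adl flq
Hunk 6: at line 1 remove [klxf,flvzg,wkng] add [ovg] -> 4 lines: mxps ovg adl flq
Hunk 7: at line 2 remove [adl] add [awtyf] -> 4 lines: mxps ovg awtyf flq

Answer: mxps
ovg
awtyf
flq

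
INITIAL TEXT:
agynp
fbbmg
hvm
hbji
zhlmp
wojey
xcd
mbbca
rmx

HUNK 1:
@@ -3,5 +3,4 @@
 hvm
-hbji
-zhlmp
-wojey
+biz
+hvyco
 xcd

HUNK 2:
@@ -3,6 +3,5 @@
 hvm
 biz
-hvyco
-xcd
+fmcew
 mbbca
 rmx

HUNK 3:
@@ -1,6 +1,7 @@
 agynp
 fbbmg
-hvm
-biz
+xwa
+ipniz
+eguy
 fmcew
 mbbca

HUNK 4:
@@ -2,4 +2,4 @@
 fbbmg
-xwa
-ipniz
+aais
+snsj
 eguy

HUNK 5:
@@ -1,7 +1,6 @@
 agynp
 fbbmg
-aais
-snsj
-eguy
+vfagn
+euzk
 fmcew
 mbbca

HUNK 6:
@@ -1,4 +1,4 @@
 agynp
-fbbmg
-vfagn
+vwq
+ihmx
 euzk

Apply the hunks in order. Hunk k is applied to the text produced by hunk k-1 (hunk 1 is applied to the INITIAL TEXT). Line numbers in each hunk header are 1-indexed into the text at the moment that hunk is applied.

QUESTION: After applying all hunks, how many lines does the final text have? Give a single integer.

Answer: 7

Derivation:
Hunk 1: at line 3 remove [hbji,zhlmp,wojey] add [biz,hvyco] -> 8 lines: agynp fbbmg hvm biz hvyco xcd mbbca rmx
Hunk 2: at line 3 remove [hvyco,xcd] add [fmcew] -> 7 lines: agynp fbbmg hvm biz fmcew mbbca rmx
Hunk 3: at line 1 remove [hvm,biz] add [xwa,ipniz,eguy] -> 8 lines: agynp fbbmg xwa ipniz eguy fmcew mbbca rmx
Hunk 4: at line 2 remove [xwa,ipniz] add [aais,snsj] -> 8 lines: agynp fbbmg aais snsj eguy fmcew mbbca rmx
Hunk 5: at line 1 remove [aais,snsj,eguy] add [vfagn,euzk] -> 7 lines: agynp fbbmg vfagn euzk fmcew mbbca rmx
Hunk 6: at line 1 remove [fbbmg,vfagn] add [vwq,ihmx] -> 7 lines: agynp vwq ihmx euzk fmcew mbbca rmx
Final line count: 7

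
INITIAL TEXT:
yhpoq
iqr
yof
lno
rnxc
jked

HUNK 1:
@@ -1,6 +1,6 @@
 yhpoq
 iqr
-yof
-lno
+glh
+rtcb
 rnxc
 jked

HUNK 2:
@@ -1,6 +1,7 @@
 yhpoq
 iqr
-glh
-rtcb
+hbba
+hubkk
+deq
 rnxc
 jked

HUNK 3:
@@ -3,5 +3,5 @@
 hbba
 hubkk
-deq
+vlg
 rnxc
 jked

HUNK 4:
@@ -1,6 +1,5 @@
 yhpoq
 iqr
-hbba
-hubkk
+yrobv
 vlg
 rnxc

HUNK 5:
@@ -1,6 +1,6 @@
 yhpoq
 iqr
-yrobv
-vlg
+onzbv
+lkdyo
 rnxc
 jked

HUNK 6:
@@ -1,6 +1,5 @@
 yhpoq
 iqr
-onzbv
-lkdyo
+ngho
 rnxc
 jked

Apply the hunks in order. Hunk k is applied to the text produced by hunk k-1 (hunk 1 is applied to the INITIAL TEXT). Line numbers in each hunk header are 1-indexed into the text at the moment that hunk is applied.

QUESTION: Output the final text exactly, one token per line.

Answer: yhpoq
iqr
ngho
rnxc
jked

Derivation:
Hunk 1: at line 1 remove [yof,lno] add [glh,rtcb] -> 6 lines: yhpoq iqr glh rtcb rnxc jked
Hunk 2: at line 1 remove [glh,rtcb] add [hbba,hubkk,deq] -> 7 lines: yhpoq iqr hbba hubkk deq rnxc jked
Hunk 3: at line 3 remove [deq] add [vlg] -> 7 lines: yhpoq iqr hbba hubkk vlg rnxc jked
Hunk 4: at line 1 remove [hbba,hubkk] add [yrobv] -> 6 lines: yhpoq iqr yrobv vlg rnxc jked
Hunk 5: at line 1 remove [yrobv,vlg] add [onzbv,lkdyo] -> 6 lines: yhpoq iqr onzbv lkdyo rnxc jked
Hunk 6: at line 1 remove [onzbv,lkdyo] add [ngho] -> 5 lines: yhpoq iqr ngho rnxc jked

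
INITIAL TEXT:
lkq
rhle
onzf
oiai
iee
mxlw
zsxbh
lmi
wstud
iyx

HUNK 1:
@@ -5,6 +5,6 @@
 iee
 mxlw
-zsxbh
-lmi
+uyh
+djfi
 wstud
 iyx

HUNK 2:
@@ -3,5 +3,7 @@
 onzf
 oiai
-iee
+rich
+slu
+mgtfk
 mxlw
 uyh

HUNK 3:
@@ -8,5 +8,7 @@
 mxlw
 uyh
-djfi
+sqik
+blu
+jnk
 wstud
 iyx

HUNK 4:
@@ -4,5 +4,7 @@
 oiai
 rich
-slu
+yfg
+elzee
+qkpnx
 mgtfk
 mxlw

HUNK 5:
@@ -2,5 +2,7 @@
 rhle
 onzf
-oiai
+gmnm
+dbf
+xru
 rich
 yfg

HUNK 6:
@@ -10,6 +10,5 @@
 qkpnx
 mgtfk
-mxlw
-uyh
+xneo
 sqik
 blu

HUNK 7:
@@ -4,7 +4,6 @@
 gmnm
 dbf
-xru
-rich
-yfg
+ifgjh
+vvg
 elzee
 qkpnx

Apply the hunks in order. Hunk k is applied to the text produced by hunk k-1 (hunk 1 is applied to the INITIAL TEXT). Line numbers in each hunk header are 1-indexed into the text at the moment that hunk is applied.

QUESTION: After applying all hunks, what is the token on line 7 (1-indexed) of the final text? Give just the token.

Answer: vvg

Derivation:
Hunk 1: at line 5 remove [zsxbh,lmi] add [uyh,djfi] -> 10 lines: lkq rhle onzf oiai iee mxlw uyh djfi wstud iyx
Hunk 2: at line 3 remove [iee] add [rich,slu,mgtfk] -> 12 lines: lkq rhle onzf oiai rich slu mgtfk mxlw uyh djfi wstud iyx
Hunk 3: at line 8 remove [djfi] add [sqik,blu,jnk] -> 14 lines: lkq rhle onzf oiai rich slu mgtfk mxlw uyh sqik blu jnk wstud iyx
Hunk 4: at line 4 remove [slu] add [yfg,elzee,qkpnx] -> 16 lines: lkq rhle onzf oiai rich yfg elzee qkpnx mgtfk mxlw uyh sqik blu jnk wstud iyx
Hunk 5: at line 2 remove [oiai] add [gmnm,dbf,xru] -> 18 lines: lkq rhle onzf gmnm dbf xru rich yfg elzee qkpnx mgtfk mxlw uyh sqik blu jnk wstud iyx
Hunk 6: at line 10 remove [mxlw,uyh] add [xneo] -> 17 lines: lkq rhle onzf gmnm dbf xru rich yfg elzee qkpnx mgtfk xneo sqik blu jnk wstud iyx
Hunk 7: at line 4 remove [xru,rich,yfg] add [ifgjh,vvg] -> 16 lines: lkq rhle onzf gmnm dbf ifgjh vvg elzee qkpnx mgtfk xneo sqik blu jnk wstud iyx
Final line 7: vvg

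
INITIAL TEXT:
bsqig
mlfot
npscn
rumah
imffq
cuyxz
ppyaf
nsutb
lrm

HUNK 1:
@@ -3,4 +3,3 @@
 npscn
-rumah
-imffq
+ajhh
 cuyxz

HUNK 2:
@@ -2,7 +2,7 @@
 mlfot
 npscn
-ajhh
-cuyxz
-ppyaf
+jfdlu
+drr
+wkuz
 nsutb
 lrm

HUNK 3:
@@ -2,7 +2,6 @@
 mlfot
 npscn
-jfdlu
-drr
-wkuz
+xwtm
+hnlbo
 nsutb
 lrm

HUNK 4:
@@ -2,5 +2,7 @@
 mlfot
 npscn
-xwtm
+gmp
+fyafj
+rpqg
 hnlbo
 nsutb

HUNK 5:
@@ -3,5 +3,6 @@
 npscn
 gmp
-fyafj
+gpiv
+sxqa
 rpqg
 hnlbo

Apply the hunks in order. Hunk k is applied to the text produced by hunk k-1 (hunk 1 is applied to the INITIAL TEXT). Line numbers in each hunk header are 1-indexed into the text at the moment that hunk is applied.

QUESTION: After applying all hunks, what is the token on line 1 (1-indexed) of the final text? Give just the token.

Hunk 1: at line 3 remove [rumah,imffq] add [ajhh] -> 8 lines: bsqig mlfot npscn ajhh cuyxz ppyaf nsutb lrm
Hunk 2: at line 2 remove [ajhh,cuyxz,ppyaf] add [jfdlu,drr,wkuz] -> 8 lines: bsqig mlfot npscn jfdlu drr wkuz nsutb lrm
Hunk 3: at line 2 remove [jfdlu,drr,wkuz] add [xwtm,hnlbo] -> 7 lines: bsqig mlfot npscn xwtm hnlbo nsutb lrm
Hunk 4: at line 2 remove [xwtm] add [gmp,fyafj,rpqg] -> 9 lines: bsqig mlfot npscn gmp fyafj rpqg hnlbo nsutb lrm
Hunk 5: at line 3 remove [fyafj] add [gpiv,sxqa] -> 10 lines: bsqig mlfot npscn gmp gpiv sxqa rpqg hnlbo nsutb lrm
Final line 1: bsqig

Answer: bsqig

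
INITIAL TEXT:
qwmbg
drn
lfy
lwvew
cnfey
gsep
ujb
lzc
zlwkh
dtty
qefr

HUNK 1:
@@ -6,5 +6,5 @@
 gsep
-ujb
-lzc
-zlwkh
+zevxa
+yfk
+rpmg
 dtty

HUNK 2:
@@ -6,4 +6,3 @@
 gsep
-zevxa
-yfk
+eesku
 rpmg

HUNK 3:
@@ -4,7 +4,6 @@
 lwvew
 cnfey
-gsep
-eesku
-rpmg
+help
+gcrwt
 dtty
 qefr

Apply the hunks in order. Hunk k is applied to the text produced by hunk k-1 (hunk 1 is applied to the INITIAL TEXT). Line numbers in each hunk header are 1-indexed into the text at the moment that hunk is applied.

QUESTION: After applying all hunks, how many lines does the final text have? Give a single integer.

Hunk 1: at line 6 remove [ujb,lzc,zlwkh] add [zevxa,yfk,rpmg] -> 11 lines: qwmbg drn lfy lwvew cnfey gsep zevxa yfk rpmg dtty qefr
Hunk 2: at line 6 remove [zevxa,yfk] add [eesku] -> 10 lines: qwmbg drn lfy lwvew cnfey gsep eesku rpmg dtty qefr
Hunk 3: at line 4 remove [gsep,eesku,rpmg] add [help,gcrwt] -> 9 lines: qwmbg drn lfy lwvew cnfey help gcrwt dtty qefr
Final line count: 9

Answer: 9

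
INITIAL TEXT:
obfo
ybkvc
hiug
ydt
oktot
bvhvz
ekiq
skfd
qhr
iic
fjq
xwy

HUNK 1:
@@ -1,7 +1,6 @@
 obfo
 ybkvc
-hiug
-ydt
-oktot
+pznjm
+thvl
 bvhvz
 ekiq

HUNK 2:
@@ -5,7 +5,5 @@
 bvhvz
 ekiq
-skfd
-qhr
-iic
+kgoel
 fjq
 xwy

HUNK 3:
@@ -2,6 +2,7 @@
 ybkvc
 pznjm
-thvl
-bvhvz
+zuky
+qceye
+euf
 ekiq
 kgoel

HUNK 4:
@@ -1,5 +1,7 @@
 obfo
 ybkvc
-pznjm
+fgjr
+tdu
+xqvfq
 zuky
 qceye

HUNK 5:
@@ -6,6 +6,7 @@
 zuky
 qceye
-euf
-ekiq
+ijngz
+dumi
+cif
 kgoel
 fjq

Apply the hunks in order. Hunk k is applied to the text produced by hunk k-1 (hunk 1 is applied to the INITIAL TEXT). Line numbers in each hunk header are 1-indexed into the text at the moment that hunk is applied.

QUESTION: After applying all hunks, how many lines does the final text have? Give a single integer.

Hunk 1: at line 1 remove [hiug,ydt,oktot] add [pznjm,thvl] -> 11 lines: obfo ybkvc pznjm thvl bvhvz ekiq skfd qhr iic fjq xwy
Hunk 2: at line 5 remove [skfd,qhr,iic] add [kgoel] -> 9 lines: obfo ybkvc pznjm thvl bvhvz ekiq kgoel fjq xwy
Hunk 3: at line 2 remove [thvl,bvhvz] add [zuky,qceye,euf] -> 10 lines: obfo ybkvc pznjm zuky qceye euf ekiq kgoel fjq xwy
Hunk 4: at line 1 remove [pznjm] add [fgjr,tdu,xqvfq] -> 12 lines: obfo ybkvc fgjr tdu xqvfq zuky qceye euf ekiq kgoel fjq xwy
Hunk 5: at line 6 remove [euf,ekiq] add [ijngz,dumi,cif] -> 13 lines: obfo ybkvc fgjr tdu xqvfq zuky qceye ijngz dumi cif kgoel fjq xwy
Final line count: 13

Answer: 13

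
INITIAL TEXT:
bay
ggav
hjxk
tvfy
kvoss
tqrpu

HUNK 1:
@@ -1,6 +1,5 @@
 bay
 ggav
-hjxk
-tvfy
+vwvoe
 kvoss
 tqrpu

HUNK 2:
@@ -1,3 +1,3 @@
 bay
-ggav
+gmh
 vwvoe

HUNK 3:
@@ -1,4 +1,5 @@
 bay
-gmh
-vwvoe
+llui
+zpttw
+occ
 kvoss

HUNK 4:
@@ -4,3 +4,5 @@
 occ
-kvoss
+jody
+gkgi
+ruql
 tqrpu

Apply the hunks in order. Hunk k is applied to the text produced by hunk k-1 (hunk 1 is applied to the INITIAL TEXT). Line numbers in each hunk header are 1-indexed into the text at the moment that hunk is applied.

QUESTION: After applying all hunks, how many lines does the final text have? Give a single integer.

Answer: 8

Derivation:
Hunk 1: at line 1 remove [hjxk,tvfy] add [vwvoe] -> 5 lines: bay ggav vwvoe kvoss tqrpu
Hunk 2: at line 1 remove [ggav] add [gmh] -> 5 lines: bay gmh vwvoe kvoss tqrpu
Hunk 3: at line 1 remove [gmh,vwvoe] add [llui,zpttw,occ] -> 6 lines: bay llui zpttw occ kvoss tqrpu
Hunk 4: at line 4 remove [kvoss] add [jody,gkgi,ruql] -> 8 lines: bay llui zpttw occ jody gkgi ruql tqrpu
Final line count: 8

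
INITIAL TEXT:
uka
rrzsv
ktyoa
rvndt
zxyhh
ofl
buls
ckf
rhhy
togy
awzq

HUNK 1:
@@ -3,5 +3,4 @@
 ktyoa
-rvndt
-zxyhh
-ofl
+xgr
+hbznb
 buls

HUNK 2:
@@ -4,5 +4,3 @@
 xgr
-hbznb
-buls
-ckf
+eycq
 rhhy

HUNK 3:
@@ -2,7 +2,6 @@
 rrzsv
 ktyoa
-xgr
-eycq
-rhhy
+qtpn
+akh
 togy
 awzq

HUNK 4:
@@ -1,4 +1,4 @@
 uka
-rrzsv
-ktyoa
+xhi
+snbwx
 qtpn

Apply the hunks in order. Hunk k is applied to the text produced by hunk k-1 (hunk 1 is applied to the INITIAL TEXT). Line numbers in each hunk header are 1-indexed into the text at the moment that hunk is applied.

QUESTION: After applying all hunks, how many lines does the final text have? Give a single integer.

Answer: 7

Derivation:
Hunk 1: at line 3 remove [rvndt,zxyhh,ofl] add [xgr,hbznb] -> 10 lines: uka rrzsv ktyoa xgr hbznb buls ckf rhhy togy awzq
Hunk 2: at line 4 remove [hbznb,buls,ckf] add [eycq] -> 8 lines: uka rrzsv ktyoa xgr eycq rhhy togy awzq
Hunk 3: at line 2 remove [xgr,eycq,rhhy] add [qtpn,akh] -> 7 lines: uka rrzsv ktyoa qtpn akh togy awzq
Hunk 4: at line 1 remove [rrzsv,ktyoa] add [xhi,snbwx] -> 7 lines: uka xhi snbwx qtpn akh togy awzq
Final line count: 7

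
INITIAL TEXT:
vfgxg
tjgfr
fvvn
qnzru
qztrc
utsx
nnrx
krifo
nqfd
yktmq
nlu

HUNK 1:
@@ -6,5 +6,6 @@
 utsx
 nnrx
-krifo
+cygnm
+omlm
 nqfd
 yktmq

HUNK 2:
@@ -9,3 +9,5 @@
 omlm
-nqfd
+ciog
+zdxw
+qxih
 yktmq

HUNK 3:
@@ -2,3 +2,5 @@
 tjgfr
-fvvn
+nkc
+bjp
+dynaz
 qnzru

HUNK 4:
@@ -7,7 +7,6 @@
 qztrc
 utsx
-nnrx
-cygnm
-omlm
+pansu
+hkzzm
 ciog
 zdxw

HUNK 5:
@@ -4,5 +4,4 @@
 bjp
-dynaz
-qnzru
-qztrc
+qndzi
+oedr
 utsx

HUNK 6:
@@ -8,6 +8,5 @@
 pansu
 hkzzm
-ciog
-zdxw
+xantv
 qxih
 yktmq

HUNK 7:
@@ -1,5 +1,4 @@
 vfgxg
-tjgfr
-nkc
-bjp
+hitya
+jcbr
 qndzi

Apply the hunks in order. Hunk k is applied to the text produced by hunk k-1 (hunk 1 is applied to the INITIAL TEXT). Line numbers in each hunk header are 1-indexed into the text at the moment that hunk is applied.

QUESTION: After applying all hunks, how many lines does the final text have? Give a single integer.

Hunk 1: at line 6 remove [krifo] add [cygnm,omlm] -> 12 lines: vfgxg tjgfr fvvn qnzru qztrc utsx nnrx cygnm omlm nqfd yktmq nlu
Hunk 2: at line 9 remove [nqfd] add [ciog,zdxw,qxih] -> 14 lines: vfgxg tjgfr fvvn qnzru qztrc utsx nnrx cygnm omlm ciog zdxw qxih yktmq nlu
Hunk 3: at line 2 remove [fvvn] add [nkc,bjp,dynaz] -> 16 lines: vfgxg tjgfr nkc bjp dynaz qnzru qztrc utsx nnrx cygnm omlm ciog zdxw qxih yktmq nlu
Hunk 4: at line 7 remove [nnrx,cygnm,omlm] add [pansu,hkzzm] -> 15 lines: vfgxg tjgfr nkc bjp dynaz qnzru qztrc utsx pansu hkzzm ciog zdxw qxih yktmq nlu
Hunk 5: at line 4 remove [dynaz,qnzru,qztrc] add [qndzi,oedr] -> 14 lines: vfgxg tjgfr nkc bjp qndzi oedr utsx pansu hkzzm ciog zdxw qxih yktmq nlu
Hunk 6: at line 8 remove [ciog,zdxw] add [xantv] -> 13 lines: vfgxg tjgfr nkc bjp qndzi oedr utsx pansu hkzzm xantv qxih yktmq nlu
Hunk 7: at line 1 remove [tjgfr,nkc,bjp] add [hitya,jcbr] -> 12 lines: vfgxg hitya jcbr qndzi oedr utsx pansu hkzzm xantv qxih yktmq nlu
Final line count: 12

Answer: 12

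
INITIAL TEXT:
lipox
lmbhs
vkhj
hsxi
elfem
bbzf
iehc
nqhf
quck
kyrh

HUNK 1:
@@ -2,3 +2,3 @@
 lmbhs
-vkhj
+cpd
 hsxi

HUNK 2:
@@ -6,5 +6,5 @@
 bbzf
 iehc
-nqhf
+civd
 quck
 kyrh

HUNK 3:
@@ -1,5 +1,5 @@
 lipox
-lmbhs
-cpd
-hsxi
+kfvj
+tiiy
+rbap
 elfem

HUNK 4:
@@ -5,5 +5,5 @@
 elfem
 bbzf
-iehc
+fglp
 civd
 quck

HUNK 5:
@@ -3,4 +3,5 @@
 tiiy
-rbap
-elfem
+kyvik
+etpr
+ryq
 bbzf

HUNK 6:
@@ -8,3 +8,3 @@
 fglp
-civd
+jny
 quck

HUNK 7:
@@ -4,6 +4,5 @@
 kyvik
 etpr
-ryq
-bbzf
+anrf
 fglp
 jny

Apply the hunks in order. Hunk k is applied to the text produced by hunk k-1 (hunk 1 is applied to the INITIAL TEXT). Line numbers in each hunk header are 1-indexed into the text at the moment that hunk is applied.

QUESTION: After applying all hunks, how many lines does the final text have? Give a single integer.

Hunk 1: at line 2 remove [vkhj] add [cpd] -> 10 lines: lipox lmbhs cpd hsxi elfem bbzf iehc nqhf quck kyrh
Hunk 2: at line 6 remove [nqhf] add [civd] -> 10 lines: lipox lmbhs cpd hsxi elfem bbzf iehc civd quck kyrh
Hunk 3: at line 1 remove [lmbhs,cpd,hsxi] add [kfvj,tiiy,rbap] -> 10 lines: lipox kfvj tiiy rbap elfem bbzf iehc civd quck kyrh
Hunk 4: at line 5 remove [iehc] add [fglp] -> 10 lines: lipox kfvj tiiy rbap elfem bbzf fglp civd quck kyrh
Hunk 5: at line 3 remove [rbap,elfem] add [kyvik,etpr,ryq] -> 11 lines: lipox kfvj tiiy kyvik etpr ryq bbzf fglp civd quck kyrh
Hunk 6: at line 8 remove [civd] add [jny] -> 11 lines: lipox kfvj tiiy kyvik etpr ryq bbzf fglp jny quck kyrh
Hunk 7: at line 4 remove [ryq,bbzf] add [anrf] -> 10 lines: lipox kfvj tiiy kyvik etpr anrf fglp jny quck kyrh
Final line count: 10

Answer: 10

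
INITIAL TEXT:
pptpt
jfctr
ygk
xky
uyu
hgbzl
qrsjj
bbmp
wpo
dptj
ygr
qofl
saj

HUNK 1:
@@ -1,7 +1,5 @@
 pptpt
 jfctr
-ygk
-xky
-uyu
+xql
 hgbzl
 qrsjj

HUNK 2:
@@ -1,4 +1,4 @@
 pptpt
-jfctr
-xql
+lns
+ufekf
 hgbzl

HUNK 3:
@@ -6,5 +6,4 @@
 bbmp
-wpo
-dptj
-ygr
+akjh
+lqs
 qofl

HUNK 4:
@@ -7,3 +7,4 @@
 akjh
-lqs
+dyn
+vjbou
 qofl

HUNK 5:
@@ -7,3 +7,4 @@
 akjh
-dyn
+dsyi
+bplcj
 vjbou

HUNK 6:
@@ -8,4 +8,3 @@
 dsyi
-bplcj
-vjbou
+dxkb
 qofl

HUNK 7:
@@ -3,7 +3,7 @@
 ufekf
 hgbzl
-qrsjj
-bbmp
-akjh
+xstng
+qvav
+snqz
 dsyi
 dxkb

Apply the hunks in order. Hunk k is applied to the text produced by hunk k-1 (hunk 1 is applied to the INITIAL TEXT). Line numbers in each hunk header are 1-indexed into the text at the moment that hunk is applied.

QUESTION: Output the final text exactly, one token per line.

Answer: pptpt
lns
ufekf
hgbzl
xstng
qvav
snqz
dsyi
dxkb
qofl
saj

Derivation:
Hunk 1: at line 1 remove [ygk,xky,uyu] add [xql] -> 11 lines: pptpt jfctr xql hgbzl qrsjj bbmp wpo dptj ygr qofl saj
Hunk 2: at line 1 remove [jfctr,xql] add [lns,ufekf] -> 11 lines: pptpt lns ufekf hgbzl qrsjj bbmp wpo dptj ygr qofl saj
Hunk 3: at line 6 remove [wpo,dptj,ygr] add [akjh,lqs] -> 10 lines: pptpt lns ufekf hgbzl qrsjj bbmp akjh lqs qofl saj
Hunk 4: at line 7 remove [lqs] add [dyn,vjbou] -> 11 lines: pptpt lns ufekf hgbzl qrsjj bbmp akjh dyn vjbou qofl saj
Hunk 5: at line 7 remove [dyn] add [dsyi,bplcj] -> 12 lines: pptpt lns ufekf hgbzl qrsjj bbmp akjh dsyi bplcj vjbou qofl saj
Hunk 6: at line 8 remove [bplcj,vjbou] add [dxkb] -> 11 lines: pptpt lns ufekf hgbzl qrsjj bbmp akjh dsyi dxkb qofl saj
Hunk 7: at line 3 remove [qrsjj,bbmp,akjh] add [xstng,qvav,snqz] -> 11 lines: pptpt lns ufekf hgbzl xstng qvav snqz dsyi dxkb qofl saj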